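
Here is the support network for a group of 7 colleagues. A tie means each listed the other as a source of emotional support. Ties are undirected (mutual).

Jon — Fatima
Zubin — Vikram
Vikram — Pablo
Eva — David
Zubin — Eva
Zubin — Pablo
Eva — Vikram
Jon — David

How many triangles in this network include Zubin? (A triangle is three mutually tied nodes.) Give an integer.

Zubin's neighbors: Eva, Pablo, and Vikram.
Neighbor pairs that are themselves tied: Zubin–Eva–Vikram; Zubin–Pablo–Vikram. Each forms one triangle with Zubin, for 2 in total.

2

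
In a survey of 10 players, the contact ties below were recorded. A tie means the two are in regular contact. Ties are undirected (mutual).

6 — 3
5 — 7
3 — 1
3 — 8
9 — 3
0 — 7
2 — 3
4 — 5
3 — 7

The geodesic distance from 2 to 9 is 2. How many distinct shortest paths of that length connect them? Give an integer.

1

The shortest distance is 2, and the only length-2 path is 2–3–9. So there is exactly 1 shortest path.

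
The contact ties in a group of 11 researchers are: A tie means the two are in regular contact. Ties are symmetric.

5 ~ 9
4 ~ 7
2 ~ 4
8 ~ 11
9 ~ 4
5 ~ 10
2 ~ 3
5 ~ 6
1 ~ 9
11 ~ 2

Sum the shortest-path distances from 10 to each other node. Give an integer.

35

Distances from 10: 1:3, 2:4, 3:5, 4:3, 5:1, 6:2, 7:4, 8:6, 9:2, 11:5.
Sum = 3 + 4 + 5 + 3 + 1 + 2 + 4 + 6 + 2 + 5 = 35.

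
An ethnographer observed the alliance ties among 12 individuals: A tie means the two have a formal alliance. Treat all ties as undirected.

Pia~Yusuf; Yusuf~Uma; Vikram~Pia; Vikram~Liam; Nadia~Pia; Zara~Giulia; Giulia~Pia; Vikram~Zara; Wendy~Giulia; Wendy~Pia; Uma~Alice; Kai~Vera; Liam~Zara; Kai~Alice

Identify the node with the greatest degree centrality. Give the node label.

Pia

Degrees — Alice:2, Giulia:3, Kai:2, Liam:2, Nadia:1, Pia:5, Uma:2, Vera:1, Vikram:3, Wendy:2, Yusuf:2, Zara:3.
The maximum is 5, attained only by Pia.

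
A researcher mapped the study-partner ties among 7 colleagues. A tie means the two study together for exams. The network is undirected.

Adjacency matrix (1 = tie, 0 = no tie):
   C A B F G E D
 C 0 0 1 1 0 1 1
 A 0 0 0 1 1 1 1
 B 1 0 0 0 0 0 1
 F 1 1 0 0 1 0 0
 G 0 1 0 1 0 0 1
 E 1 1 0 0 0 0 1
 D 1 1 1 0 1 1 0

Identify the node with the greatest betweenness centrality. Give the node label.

D

Unnormalized betweenness of each node: A:4/3, B:0, C:7/3, D:23/6, E:1/3, F:5/6, G:1/3.
D has the largest value, 23/6, making it the main broker — the node through which the most shortest paths run.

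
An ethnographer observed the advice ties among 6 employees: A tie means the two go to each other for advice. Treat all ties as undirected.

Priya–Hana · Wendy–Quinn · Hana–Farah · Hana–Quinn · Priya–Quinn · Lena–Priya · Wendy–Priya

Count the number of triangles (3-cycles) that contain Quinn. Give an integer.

2

Quinn's neighbors: Hana, Priya, and Wendy.
Neighbor pairs that are themselves tied: Quinn–Hana–Priya; Quinn–Priya–Wendy. Each forms one triangle with Quinn, for 2 in total.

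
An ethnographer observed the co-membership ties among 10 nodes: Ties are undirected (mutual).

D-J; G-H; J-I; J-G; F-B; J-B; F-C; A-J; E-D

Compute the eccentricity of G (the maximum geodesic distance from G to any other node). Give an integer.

Distances from G: A:2, B:2, C:4, D:2, E:3, F:3, H:1, I:2, J:1.
The largest is 4 (to C), so the eccentricity of G is 4.

4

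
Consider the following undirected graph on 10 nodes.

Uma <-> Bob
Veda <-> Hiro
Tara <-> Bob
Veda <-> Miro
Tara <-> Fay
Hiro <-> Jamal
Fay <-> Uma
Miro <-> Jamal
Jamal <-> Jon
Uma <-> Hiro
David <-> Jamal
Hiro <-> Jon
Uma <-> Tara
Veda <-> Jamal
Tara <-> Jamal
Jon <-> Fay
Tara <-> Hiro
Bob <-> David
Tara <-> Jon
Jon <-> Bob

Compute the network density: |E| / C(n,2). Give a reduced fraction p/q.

There are 20 edges and 10 nodes, so the maximum possible is C(10,2) = 45.
Density = 20/45 = 4/9.

4/9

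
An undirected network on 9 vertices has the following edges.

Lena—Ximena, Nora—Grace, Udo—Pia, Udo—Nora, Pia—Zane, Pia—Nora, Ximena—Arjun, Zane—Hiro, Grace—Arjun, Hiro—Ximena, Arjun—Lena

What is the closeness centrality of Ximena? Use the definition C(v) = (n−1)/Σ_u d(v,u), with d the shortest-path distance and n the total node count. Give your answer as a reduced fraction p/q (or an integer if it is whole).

Distances from Ximena: Arjun:1, Grace:2, Hiro:1, Lena:1, Nora:3, Pia:3, Udo:4, Zane:2. Sum = 17.
n = 9, so closeness = 8/17.

8/17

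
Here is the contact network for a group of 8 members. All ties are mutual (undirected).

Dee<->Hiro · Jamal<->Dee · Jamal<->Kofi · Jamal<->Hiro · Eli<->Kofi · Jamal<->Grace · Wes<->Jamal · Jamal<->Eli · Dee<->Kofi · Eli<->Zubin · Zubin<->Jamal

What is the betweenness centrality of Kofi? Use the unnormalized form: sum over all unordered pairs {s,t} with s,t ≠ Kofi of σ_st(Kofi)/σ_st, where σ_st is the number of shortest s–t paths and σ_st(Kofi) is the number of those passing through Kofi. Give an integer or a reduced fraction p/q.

1/2

Pairs whose geodesics pass through Kofi — Eli–Dee: 1/2.
All other pairs contribute 0.
Summing the contributions gives betweenness(Kofi) = 1/2.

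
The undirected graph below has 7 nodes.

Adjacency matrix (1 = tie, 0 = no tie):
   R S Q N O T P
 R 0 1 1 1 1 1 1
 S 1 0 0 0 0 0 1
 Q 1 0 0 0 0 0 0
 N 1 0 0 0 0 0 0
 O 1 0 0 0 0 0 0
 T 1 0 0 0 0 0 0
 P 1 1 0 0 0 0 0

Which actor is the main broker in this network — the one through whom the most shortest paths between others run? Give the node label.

Unnormalized betweenness of each node: N:0, O:0, P:0, Q:0, R:14, S:0, T:0.
R has the largest value, 14, making it the main broker — the node through which the most shortest paths run.

R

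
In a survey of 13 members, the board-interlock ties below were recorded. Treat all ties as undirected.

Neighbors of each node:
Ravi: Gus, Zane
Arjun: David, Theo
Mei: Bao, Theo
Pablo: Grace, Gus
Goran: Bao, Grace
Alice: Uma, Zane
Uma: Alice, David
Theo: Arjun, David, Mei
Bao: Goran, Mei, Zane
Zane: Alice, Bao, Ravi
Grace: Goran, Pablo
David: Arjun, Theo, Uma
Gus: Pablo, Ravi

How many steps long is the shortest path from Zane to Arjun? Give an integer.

4

One shortest route is Zane – Bao – Mei – Theo – Arjun, which uses 4 edges, and at distance 3 from Zane we only reach {David, Grace, Pablo, Theo}, which does not include Arjun. So d(Zane,Arjun) = 4.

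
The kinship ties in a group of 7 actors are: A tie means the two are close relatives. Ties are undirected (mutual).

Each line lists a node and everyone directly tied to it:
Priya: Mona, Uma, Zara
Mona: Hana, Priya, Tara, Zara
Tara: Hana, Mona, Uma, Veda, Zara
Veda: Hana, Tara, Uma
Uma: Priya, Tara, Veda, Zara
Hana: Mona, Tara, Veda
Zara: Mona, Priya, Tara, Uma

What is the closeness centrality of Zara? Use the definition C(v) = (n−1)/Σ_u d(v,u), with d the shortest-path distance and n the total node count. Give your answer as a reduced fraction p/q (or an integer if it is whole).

3/4

Distances from Zara: Hana:2, Mona:1, Priya:1, Tara:1, Uma:1, Veda:2. Sum = 8.
n = 7, so closeness = 6/8 = 3/4.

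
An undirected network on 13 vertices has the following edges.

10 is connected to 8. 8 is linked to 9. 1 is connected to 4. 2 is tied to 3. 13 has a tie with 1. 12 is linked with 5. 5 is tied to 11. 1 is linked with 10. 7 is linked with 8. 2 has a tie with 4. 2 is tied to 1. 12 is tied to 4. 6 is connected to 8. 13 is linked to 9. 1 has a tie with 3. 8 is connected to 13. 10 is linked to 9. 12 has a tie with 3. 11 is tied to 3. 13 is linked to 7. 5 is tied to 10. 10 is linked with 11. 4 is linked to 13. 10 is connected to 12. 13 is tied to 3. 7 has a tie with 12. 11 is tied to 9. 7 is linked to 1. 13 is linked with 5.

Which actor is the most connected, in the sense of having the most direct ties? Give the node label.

Degrees — 1:6, 2:3, 3:5, 4:4, 5:4, 6:1, 7:4, 8:5, 9:4, 10:6, 11:4, 12:5, 13:7.
The maximum is 7, attained only by 13.

13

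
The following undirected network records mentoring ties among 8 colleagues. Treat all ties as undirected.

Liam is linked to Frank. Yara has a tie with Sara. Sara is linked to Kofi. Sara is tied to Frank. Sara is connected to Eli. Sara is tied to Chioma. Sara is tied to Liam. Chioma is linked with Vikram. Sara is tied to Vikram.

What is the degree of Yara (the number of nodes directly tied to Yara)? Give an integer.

1

Yara is directly tied to Sara. That is 1 neighbor, so the degree of Yara is 1.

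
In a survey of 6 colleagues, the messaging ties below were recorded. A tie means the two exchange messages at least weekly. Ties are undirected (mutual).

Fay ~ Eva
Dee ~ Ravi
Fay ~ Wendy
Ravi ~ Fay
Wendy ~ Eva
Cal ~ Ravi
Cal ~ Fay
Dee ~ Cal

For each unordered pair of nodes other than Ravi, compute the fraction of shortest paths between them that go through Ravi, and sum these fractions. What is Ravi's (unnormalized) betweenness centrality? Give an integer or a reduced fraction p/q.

Pairs whose geodesics pass through Ravi — Dee–Fay: 1/2; Dee–Wendy: 1/2; Dee–Eva: 1/2.
All other pairs contribute 0.
Summing the contributions gives betweenness(Ravi) = 3/2.

3/2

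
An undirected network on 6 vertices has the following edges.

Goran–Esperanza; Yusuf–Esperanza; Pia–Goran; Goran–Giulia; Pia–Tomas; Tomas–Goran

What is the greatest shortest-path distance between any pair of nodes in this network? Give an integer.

Eccentricity of each node (its greatest distance to any other): Esperanza:2, Giulia:3, Goran:2, Pia:3, Tomas:3, Yusuf:3.
The maximum eccentricity is 3, realized for instance by the pair Pia–Yusuf via Pia – Goran – Esperanza – Yusuf. So the diameter is 3.

3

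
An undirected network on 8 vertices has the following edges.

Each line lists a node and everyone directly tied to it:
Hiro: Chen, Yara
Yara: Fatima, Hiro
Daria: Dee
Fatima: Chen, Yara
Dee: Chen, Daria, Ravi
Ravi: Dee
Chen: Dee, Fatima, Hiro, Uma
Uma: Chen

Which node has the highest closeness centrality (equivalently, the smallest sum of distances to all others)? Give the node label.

Chen

Farness (sum of distances to all others) for each node — Chen:10, Daria:18, Dee:12, Fatima:14, Hiro:14, Ravi:18, Uma:16, Yara:18.
The smallest farness is 10, for Chen, so Chen has the highest closeness.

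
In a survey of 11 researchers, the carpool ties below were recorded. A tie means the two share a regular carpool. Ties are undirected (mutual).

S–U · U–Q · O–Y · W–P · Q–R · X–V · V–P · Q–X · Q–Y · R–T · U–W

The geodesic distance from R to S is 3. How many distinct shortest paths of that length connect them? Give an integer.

The shortest distance is 3, and the only length-3 path is R–Q–U–S. So there is exactly 1 shortest path.

1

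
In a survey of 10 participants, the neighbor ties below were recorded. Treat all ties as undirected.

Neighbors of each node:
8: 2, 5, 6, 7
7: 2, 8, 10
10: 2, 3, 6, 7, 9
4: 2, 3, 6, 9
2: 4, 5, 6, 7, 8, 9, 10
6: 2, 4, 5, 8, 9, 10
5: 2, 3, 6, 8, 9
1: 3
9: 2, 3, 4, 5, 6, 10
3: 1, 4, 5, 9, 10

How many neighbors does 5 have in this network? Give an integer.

5 is directly tied to 2, 3, 6, 8, and 9. That is 5 neighbors, so the degree of 5 is 5.

5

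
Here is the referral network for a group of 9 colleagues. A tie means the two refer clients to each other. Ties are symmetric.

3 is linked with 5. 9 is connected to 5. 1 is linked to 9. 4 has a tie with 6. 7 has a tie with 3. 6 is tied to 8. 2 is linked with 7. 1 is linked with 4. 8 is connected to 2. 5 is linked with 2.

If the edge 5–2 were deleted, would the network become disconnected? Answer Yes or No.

No

Even without that edge, 5 still reaches 2 via 5 – 3 – 7 – 2, so the network stays connected. Not a bridge.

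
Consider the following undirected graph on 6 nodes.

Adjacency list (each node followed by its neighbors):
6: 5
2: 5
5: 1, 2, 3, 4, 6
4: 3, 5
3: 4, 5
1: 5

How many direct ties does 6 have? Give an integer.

1

6 is directly tied to 5. That is 1 neighbor, so the degree of 6 is 1.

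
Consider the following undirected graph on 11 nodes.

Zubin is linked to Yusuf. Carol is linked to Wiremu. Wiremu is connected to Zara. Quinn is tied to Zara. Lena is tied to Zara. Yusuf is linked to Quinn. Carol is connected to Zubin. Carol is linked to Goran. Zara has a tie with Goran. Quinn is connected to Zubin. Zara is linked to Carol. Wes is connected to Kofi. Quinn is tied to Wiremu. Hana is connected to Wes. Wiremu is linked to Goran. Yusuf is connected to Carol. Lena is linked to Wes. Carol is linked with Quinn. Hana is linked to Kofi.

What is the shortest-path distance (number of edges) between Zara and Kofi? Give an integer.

3

One shortest route is Zara – Lena – Wes – Kofi, which uses 3 edges, and at distance 2 from Zara we only reach {Wes, Yusuf, Zubin}, which does not include Kofi. So d(Zara,Kofi) = 3.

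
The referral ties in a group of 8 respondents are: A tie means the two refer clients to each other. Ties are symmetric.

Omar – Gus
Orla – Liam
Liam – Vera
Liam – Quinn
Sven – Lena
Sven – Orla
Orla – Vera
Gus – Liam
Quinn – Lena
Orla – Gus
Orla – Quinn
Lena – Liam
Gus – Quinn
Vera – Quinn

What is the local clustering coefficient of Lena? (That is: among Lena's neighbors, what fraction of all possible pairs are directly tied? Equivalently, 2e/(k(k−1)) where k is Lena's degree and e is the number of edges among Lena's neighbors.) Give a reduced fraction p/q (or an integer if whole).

1/3

Lena's neighbors: Liam, Quinn, and Sven (k = 3).
Possible neighbor pairs: C(3,2) = 3. Edges among them: Liam–Quinn → e = 1.
Clustering(Lena) = 1/3.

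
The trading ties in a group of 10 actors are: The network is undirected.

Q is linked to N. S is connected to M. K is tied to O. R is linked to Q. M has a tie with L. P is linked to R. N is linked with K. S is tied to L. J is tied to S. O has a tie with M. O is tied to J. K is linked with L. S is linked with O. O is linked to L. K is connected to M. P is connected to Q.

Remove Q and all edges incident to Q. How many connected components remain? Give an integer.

2

Without Q, the remaining ties split the others into: {P, R}; {J, K, L, M, N, O, S}.
That's 2 separate components.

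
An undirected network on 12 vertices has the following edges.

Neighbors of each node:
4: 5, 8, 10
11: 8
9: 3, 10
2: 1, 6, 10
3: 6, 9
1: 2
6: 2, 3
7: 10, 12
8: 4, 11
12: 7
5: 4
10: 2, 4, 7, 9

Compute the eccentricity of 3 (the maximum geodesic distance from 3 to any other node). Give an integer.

5

Distances from 3: 1:3, 2:2, 4:3, 5:4, 6:1, 7:3, 8:4, 9:1, 10:2, 11:5, 12:4.
The largest is 5 (to 11), so the eccentricity of 3 is 5.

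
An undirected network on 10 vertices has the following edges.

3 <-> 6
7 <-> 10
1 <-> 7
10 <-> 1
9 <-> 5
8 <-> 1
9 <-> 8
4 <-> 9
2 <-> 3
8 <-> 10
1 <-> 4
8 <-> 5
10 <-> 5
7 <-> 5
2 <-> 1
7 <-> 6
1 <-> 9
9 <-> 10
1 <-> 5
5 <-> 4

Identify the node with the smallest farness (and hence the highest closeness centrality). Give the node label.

Farness (sum of distances to all others) for each node — 1:11, 2:16, 3:21, 4:17, 5:13, 6:19, 7:14, 8:16, 9:15, 10:14.
The smallest farness is 11, for 1, so 1 has the highest closeness.

1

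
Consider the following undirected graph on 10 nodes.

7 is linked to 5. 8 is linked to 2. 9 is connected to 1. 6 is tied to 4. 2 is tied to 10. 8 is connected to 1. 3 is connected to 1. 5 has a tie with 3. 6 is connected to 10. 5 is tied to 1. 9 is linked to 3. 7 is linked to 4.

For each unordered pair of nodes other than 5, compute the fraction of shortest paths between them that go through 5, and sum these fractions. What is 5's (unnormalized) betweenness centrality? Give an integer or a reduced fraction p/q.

Pairs whose geodesics pass through 5 — 7–2: 1/2; 7–8: 1; 7–1: 1; 7–9: 2/2; 7–3: 1; 4–8: 1/2; 4–1: 1; 4–9: 2/2; 4–3: 1; 6–1: 1/2; 6–9: 2/3; 6–3: 1.
All other pairs contribute 0.
Summing the contributions gives betweenness(5) = 61/6.

61/6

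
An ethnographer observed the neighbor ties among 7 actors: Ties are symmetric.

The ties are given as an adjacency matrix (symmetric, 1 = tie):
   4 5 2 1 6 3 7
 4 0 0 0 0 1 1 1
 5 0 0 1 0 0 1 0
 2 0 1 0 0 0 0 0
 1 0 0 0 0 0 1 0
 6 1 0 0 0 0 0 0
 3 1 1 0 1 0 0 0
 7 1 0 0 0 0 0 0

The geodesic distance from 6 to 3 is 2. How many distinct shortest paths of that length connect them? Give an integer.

The shortest distance is 2, and the only length-2 path is 6–4–3. So there is exactly 1 shortest path.

1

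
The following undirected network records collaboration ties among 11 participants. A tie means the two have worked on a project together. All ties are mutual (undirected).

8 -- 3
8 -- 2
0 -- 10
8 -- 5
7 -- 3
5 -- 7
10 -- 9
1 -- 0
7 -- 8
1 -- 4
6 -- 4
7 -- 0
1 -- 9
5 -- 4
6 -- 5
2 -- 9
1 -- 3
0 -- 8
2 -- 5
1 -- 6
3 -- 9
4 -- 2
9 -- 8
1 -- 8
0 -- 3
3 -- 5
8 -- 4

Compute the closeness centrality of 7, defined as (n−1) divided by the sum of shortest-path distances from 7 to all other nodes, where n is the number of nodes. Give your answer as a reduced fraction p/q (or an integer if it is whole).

Distances from 7: 0:1, 1:2, 2:2, 3:1, 4:2, 5:1, 6:2, 8:1, 9:2, 10:2. Sum = 16.
n = 11, so closeness = 10/16 = 5/8.

5/8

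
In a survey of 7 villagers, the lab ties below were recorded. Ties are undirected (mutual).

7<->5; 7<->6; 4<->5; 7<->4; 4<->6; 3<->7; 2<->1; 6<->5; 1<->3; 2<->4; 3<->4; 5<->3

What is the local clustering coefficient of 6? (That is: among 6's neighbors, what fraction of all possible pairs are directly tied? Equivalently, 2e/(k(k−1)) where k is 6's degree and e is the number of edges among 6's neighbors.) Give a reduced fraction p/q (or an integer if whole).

1

6's neighbors: 4, 5, and 7 (k = 3).
Possible neighbor pairs: C(3,2) = 3. Edges among them: 4–5, 4–7, 5–7 → e = 3.
Clustering(6) = 3/3 = 1.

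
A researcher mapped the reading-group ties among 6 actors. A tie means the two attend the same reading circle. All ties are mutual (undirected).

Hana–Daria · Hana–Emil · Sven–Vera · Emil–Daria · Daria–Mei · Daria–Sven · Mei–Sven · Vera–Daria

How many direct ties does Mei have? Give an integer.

2

Mei is directly tied to Daria and Sven. That is 2 neighbors, so the degree of Mei is 2.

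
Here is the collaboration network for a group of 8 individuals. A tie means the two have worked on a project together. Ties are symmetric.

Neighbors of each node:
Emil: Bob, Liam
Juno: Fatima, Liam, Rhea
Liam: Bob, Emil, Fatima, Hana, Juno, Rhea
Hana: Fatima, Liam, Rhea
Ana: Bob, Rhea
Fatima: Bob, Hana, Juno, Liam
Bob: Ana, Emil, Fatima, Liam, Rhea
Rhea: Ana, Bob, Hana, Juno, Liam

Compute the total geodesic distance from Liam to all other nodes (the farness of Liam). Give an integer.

Distances from Liam: Ana:2, Bob:1, Emil:1, Fatima:1, Hana:1, Juno:1, Rhea:1.
Sum = 2 + 1 + 1 + 1 + 1 + 1 + 1 = 8.

8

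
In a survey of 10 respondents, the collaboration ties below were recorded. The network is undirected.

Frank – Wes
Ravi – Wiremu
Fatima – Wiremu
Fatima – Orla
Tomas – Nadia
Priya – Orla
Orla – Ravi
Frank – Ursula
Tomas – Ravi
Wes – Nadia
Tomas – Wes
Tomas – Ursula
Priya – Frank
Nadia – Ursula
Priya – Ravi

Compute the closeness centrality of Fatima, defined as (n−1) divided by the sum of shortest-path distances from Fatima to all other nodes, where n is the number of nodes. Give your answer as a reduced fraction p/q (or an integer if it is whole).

3/8

Distances from Fatima: Frank:3, Nadia:4, Orla:1, Priya:2, Ravi:2, Tomas:3, Ursula:4, Wes:4, Wiremu:1. Sum = 24.
n = 10, so closeness = 9/24 = 3/8.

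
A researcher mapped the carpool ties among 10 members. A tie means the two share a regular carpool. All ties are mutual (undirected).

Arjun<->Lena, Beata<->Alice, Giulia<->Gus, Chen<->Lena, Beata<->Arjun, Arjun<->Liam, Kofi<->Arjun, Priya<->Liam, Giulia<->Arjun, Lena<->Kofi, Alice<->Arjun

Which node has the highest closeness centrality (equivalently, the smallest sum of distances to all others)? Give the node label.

Farness (sum of distances to all others) for each node — Alice:19, Arjun:12, Beata:19, Chen:25, Giulia:18, Gus:26, Kofi:18, Lena:17, Liam:18, Priya:26.
The smallest farness is 12, for Arjun, so Arjun has the highest closeness.

Arjun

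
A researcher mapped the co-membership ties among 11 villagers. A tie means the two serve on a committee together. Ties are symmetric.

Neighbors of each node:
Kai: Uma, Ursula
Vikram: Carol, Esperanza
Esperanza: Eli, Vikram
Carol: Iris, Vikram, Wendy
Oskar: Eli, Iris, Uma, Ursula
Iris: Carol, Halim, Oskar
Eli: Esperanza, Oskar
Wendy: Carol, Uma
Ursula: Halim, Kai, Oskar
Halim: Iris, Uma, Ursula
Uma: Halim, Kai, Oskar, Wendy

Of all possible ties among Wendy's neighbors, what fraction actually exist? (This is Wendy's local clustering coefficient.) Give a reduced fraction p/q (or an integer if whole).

0

Wendy's neighbors: Carol and Uma (k = 2).
Possible neighbor pairs: C(2,2) = 1. Edges among them: none → e = 0.
Clustering(Wendy) = 0/1.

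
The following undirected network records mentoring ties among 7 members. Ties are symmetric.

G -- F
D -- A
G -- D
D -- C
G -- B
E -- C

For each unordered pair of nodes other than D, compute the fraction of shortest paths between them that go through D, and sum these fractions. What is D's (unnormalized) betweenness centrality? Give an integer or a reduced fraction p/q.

Pairs whose geodesics pass through D — A–E: 1; A–B: 1; A–G: 1; A–F: 1; A–C: 1; E–B: 1; E–G: 1; E–F: 1; B–C: 1; G–C: 1; F–C: 1.
All other pairs contribute 0.
Summing the contributions gives betweenness(D) = 11.

11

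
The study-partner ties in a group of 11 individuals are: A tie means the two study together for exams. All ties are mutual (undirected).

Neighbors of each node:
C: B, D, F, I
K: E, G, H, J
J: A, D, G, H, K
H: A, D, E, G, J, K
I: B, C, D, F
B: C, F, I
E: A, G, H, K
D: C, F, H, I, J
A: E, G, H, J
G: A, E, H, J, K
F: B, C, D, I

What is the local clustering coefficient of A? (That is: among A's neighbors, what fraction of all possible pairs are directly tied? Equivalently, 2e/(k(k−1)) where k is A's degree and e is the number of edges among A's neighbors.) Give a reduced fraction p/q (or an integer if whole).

5/6

A's neighbors: E, G, H, and J (k = 4).
Possible neighbor pairs: C(4,2) = 6. Edges among them: E–G, E–H, G–H, G–J, H–J → e = 5.
Clustering(A) = 5/6.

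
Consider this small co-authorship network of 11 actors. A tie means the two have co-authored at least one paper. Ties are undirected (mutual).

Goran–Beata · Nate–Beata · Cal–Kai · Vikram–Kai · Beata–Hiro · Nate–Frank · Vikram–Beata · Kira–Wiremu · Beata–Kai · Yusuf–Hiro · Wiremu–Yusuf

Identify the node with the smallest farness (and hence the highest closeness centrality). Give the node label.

Farness (sum of distances to all others) for each node — Beata:18, Cal:33, Frank:34, Goran:27, Hiro:21, Kai:24, Kira:42, Nate:25, Vikram:25, Wiremu:33, Yusuf:26.
The smallest farness is 18, for Beata, so Beata has the highest closeness.

Beata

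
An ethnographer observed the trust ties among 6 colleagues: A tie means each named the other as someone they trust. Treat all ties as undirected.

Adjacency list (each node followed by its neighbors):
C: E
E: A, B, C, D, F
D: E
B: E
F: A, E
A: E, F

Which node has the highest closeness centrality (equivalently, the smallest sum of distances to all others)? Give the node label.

Farness (sum of distances to all others) for each node — A:8, B:9, C:9, D:9, E:5, F:8.
The smallest farness is 5, for E, so E has the highest closeness.

E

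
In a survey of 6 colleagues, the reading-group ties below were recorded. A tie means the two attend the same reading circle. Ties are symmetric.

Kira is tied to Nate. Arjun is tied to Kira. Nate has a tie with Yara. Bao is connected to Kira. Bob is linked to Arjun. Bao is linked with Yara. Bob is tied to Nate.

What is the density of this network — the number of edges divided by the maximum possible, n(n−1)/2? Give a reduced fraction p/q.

There are 7 edges and 6 nodes, so the maximum possible is C(6,2) = 15.
Density = 7/15.

7/15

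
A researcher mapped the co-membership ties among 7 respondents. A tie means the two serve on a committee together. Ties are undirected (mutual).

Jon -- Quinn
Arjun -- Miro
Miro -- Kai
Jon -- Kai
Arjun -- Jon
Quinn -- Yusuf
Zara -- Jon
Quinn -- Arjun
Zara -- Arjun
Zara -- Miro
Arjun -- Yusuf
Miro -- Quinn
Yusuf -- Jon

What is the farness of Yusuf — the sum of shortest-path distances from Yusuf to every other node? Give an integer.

Distances from Yusuf: Arjun:1, Jon:1, Kai:2, Miro:2, Quinn:1, Zara:2.
Sum = 1 + 1 + 2 + 2 + 1 + 2 = 9.

9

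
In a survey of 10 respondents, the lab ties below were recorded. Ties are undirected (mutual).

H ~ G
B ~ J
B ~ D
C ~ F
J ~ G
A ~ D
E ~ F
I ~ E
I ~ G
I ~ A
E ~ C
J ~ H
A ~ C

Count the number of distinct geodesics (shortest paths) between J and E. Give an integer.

The shortest distance is 3, and the only length-3 path is J–G–I–E. So there is exactly 1 shortest path.

1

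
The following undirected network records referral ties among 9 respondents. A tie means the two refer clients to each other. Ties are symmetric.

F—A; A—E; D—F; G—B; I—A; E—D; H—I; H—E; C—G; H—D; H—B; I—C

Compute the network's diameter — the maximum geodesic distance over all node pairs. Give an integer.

Eccentricity of each node (its greatest distance to any other): A:3, B:3, C:3, D:3, E:3, F:4, G:4, H:2, I:2.
The maximum eccentricity is 4, realized for instance by the pair F–G via F – A – I – C – G. So the diameter is 4.

4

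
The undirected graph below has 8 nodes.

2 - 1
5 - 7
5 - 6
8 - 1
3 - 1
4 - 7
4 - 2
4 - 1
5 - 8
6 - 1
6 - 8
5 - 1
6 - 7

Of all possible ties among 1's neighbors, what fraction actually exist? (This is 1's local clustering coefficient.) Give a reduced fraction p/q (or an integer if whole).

1's neighbors: 2, 3, 4, 5, 6, and 8 (k = 6).
Possible neighbor pairs: C(6,2) = 15. Edges among them: 2–4, 5–6, 5–8, 6–8 → e = 4.
Clustering(1) = 4/15.

4/15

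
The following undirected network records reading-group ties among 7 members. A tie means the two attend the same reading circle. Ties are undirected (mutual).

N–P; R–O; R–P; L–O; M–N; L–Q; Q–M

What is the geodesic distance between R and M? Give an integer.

3

One shortest route is R – P – N – M, which uses 3 edges, and at distance 2 from R we only reach {L, N}, which does not include M. So d(R,M) = 3.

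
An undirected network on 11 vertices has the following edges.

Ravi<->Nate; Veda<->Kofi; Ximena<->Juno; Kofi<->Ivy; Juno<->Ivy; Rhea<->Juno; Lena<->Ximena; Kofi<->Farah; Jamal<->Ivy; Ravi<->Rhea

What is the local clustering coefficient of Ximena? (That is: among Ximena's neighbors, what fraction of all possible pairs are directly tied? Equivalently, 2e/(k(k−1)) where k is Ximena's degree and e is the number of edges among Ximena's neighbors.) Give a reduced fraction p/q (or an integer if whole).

0

Ximena's neighbors: Juno and Lena (k = 2).
Possible neighbor pairs: C(2,2) = 1. Edges among them: none → e = 0.
Clustering(Ximena) = 0/1.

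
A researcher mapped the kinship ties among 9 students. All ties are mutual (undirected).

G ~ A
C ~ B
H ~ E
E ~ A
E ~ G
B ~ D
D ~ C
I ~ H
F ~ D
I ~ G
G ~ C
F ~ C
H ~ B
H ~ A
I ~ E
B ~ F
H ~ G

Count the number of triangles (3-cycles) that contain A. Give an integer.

A's neighbors: E, G, and H.
Neighbor pairs that are themselves tied: A–E–G; A–E–H; A–G–H. Each forms one triangle with A, for 3 in total.

3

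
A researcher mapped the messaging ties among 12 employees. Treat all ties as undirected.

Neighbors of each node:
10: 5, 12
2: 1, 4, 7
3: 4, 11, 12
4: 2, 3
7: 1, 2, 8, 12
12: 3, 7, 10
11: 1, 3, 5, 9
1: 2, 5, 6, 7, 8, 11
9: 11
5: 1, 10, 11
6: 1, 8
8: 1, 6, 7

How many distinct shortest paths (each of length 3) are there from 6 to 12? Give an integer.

The shortest distance is 3. The length-3 paths are: 6–1–7–12; 6–8–7–12.
That gives 2 distinct shortest paths.

2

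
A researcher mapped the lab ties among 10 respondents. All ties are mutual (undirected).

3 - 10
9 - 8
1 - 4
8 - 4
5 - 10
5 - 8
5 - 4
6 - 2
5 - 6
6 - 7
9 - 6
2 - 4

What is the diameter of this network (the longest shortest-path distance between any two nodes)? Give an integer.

4

Eccentricity of each node (its greatest distance to any other): 1:4, 2:4, 3:4, 4:3, 5:2, 6:3, 7:4, 8:3, 9:4, 10:3.
The maximum eccentricity is 4, realized for instance by the pair 1–3 via 1 – 4 – 5 – 10 – 3. So the diameter is 4.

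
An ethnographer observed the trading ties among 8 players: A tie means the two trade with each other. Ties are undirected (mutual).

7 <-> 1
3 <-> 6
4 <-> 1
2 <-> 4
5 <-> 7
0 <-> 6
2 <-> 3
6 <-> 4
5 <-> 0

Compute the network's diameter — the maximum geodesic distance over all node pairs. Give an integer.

4

Eccentricity of each node (its greatest distance to any other): 0:3, 1:3, 2:4, 3:4, 4:3, 5:4, 6:3, 7:4.
The maximum eccentricity is 4, realized for instance by the pair 5–2 via 5 – 0 – 6 – 4 – 2. So the diameter is 4.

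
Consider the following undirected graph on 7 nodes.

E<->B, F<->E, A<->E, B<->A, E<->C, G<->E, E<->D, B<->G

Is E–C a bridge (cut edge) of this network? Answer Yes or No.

Without the E–C edge there is no alternate route between E and C, so the network disconnects. It is a bridge.

Yes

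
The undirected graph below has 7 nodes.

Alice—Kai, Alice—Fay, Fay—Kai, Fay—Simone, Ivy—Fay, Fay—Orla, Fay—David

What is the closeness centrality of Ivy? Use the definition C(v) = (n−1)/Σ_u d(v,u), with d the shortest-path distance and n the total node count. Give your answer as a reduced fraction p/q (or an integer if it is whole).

Distances from Ivy: Alice:2, David:2, Fay:1, Kai:2, Orla:2, Simone:2. Sum = 11.
n = 7, so closeness = 6/11.

6/11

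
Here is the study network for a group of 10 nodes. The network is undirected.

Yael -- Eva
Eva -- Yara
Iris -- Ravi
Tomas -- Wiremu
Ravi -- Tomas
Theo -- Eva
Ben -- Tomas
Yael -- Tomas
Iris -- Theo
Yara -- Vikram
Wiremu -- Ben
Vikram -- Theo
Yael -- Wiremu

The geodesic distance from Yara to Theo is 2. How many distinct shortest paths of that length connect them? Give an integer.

The shortest distance is 2. The length-2 paths are: Yara–Vikram–Theo; Yara–Eva–Theo.
That gives 2 distinct shortest paths.

2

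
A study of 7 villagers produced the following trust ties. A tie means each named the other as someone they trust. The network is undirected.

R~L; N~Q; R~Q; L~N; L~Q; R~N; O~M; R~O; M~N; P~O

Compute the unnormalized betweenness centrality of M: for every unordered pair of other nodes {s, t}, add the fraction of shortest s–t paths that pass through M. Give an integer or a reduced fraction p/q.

Pairs whose geodesics pass through M — N–P: 1/2; N–O: 1/2.
All other pairs contribute 0.
Summing the contributions gives betweenness(M) = 1.

1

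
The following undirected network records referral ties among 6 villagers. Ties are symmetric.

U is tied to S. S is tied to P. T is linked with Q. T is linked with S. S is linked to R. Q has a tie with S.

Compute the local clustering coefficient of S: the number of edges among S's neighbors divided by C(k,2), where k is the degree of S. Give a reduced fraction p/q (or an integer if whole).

S's neighbors: P, Q, R, T, and U (k = 5).
Possible neighbor pairs: C(5,2) = 10. Edges among them: Q–T → e = 1.
Clustering(S) = 1/10.

1/10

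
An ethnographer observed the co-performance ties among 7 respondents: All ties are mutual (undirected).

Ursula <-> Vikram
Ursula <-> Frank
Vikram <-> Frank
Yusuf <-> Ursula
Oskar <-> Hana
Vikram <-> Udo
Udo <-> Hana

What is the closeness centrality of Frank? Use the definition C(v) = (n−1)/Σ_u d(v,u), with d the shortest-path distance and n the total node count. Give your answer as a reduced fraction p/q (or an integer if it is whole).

Distances from Frank: Hana:3, Oskar:4, Udo:2, Ursula:1, Vikram:1, Yusuf:2. Sum = 13.
n = 7, so closeness = 6/13.

6/13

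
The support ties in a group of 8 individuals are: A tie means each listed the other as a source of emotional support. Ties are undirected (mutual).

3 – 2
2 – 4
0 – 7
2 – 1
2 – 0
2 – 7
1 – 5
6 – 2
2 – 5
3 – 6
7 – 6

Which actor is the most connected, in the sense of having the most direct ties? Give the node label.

2

Degrees — 0:2, 1:2, 2:7, 3:2, 4:1, 5:2, 6:3, 7:3.
The maximum is 7, attained only by 2.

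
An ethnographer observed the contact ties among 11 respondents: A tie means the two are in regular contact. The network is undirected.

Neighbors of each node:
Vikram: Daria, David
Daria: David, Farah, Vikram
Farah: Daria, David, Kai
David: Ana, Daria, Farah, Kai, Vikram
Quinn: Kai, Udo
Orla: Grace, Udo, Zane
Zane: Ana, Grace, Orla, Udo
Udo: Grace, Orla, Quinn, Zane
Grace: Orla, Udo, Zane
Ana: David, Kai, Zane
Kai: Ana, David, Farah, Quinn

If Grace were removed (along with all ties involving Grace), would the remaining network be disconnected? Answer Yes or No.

Even without Grace, every remaining node can still reach every other (the residual graph is connected), so Grace is not a cut vertex.

No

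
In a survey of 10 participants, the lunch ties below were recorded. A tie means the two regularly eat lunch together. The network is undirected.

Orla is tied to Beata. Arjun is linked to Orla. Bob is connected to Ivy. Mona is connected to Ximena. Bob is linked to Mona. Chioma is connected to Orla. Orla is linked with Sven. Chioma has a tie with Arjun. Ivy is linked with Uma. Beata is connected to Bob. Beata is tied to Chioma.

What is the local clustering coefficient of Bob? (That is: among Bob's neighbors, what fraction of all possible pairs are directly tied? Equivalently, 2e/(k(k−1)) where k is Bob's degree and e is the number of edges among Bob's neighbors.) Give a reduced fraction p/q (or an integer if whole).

0

Bob's neighbors: Beata, Ivy, and Mona (k = 3).
Possible neighbor pairs: C(3,2) = 3. Edges among them: none → e = 0.
Clustering(Bob) = 0/3 = 0.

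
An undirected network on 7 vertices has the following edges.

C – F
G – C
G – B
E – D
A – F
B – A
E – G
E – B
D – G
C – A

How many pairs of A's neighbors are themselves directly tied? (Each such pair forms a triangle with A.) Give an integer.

1

A's neighbors: B, C, and F.
Neighbor pairs that are themselves tied: A–C–F. Each forms one triangle with A, for 1 in total.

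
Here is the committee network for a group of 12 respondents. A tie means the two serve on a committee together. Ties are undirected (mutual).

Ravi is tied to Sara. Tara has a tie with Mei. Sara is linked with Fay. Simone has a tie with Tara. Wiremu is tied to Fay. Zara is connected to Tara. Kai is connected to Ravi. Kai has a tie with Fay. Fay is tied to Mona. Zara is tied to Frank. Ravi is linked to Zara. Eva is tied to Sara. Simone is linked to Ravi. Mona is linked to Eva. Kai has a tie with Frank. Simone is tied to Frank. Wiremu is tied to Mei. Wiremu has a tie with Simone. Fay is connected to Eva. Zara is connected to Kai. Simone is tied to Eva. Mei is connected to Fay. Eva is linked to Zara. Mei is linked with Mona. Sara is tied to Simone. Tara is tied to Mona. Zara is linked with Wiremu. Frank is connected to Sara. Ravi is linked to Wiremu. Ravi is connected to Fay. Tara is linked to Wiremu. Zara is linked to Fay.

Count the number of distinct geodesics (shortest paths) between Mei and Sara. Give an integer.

1

The shortest distance is 2, and the only length-2 path is Mei–Fay–Sara. So there is exactly 1 shortest path.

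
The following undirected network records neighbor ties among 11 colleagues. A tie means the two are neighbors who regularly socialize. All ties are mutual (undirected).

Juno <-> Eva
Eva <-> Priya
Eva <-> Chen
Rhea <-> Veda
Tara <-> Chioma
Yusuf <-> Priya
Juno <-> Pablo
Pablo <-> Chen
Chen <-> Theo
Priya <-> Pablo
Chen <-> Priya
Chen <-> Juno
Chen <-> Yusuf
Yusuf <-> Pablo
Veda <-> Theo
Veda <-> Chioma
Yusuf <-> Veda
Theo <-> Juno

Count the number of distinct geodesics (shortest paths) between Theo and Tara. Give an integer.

The shortest distance is 3, and the only length-3 path is Theo–Veda–Chioma–Tara. So there is exactly 1 shortest path.

1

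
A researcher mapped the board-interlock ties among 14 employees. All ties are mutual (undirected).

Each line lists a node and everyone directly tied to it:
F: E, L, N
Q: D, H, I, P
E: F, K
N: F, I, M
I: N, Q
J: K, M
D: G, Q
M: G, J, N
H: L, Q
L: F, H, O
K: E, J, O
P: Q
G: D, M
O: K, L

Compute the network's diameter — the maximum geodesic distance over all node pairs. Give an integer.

Eccentricity of each node (its greatest distance to any other): D:5, E:5, F:4, G:4, H:4, I:4, J:5, K:5, L:4, M:4, N:3, O:4, P:5, Q:4.
The maximum eccentricity is 5, realized for instance by the pair E–P via E – F – L – H – Q – P. So the diameter is 5.

5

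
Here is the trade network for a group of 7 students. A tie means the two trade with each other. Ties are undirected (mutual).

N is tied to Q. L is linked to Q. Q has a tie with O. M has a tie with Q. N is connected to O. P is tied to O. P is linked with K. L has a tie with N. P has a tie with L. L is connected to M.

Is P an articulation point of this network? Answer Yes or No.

Removing P leaves {L, M, N, O, and Q} with no path to {K}, so the network splits into 2 components. P is a cut vertex.

Yes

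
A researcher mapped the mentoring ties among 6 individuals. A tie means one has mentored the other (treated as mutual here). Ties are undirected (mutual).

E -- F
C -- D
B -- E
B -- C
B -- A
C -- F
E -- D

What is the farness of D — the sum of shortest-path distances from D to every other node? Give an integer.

9

Distances from D: A:3, B:2, C:1, E:1, F:2.
Sum = 3 + 2 + 1 + 1 + 2 = 9.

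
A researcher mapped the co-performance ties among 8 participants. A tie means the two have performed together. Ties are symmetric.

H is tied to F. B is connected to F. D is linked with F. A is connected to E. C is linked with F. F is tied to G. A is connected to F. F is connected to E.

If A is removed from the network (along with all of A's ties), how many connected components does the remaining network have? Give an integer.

1

A's neighbors (E and F) remain reachable from one another through other ties, so the rest of the network stays in one piece.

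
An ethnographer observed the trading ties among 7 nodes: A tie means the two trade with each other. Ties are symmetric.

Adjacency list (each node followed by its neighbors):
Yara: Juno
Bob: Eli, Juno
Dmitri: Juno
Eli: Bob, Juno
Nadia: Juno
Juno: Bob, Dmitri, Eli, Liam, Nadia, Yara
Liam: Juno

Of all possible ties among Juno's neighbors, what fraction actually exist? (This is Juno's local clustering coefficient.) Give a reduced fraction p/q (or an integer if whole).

1/15

Juno's neighbors: Bob, Dmitri, Eli, Liam, Nadia, and Yara (k = 6).
Possible neighbor pairs: C(6,2) = 15. Edges among them: Bob–Eli → e = 1.
Clustering(Juno) = 1/15.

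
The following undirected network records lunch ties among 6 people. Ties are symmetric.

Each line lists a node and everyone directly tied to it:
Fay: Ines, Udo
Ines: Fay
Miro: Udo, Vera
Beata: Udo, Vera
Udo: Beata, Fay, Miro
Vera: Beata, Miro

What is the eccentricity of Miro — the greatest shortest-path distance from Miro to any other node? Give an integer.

Distances from Miro: Beata:2, Fay:2, Ines:3, Udo:1, Vera:1.
The largest is 3 (to Ines), so the eccentricity of Miro is 3.

3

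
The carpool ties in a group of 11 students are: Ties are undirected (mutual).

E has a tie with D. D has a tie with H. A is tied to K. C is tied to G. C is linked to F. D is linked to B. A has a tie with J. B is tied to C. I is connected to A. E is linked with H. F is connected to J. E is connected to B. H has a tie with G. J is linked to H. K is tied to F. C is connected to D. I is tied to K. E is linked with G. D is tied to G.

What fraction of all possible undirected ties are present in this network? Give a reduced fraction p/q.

19/55

There are 19 edges and 11 nodes, so the maximum possible is C(11,2) = 55.
Density = 19/55.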